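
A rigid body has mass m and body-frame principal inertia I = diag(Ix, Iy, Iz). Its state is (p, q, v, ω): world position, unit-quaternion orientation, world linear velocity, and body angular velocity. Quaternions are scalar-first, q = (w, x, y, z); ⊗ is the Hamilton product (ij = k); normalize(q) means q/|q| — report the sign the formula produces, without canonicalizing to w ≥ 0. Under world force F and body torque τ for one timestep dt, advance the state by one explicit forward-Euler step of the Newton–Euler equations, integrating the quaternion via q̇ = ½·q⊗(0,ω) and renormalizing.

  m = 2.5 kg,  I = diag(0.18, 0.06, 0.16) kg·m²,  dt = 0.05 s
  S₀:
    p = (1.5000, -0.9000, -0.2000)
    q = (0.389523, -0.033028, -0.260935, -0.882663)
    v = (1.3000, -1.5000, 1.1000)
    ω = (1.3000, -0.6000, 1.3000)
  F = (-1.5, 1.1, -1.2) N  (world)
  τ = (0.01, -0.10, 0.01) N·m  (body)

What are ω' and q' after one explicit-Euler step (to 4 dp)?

gyro term ω×Iω = (-0.0780, 0.0338, 0.0936)
(τ − ω×Iω)/I = (0.4889, -2.2300, -0.5225)
ω + α·dt = (1.3244, -0.7115, 1.2739)
2q̇ = q⊗(0,ω) = (1.0338373, -0.3624334, -1.3382393, 0.8654122)
q' = normalize(q + ½dt·q⊗(0,ω)) = (0.4149, -0.0420, -0.2940, -0.8600)

ω' = (1.3244, -0.7115, 1.2739)
q' = (0.4149, -0.0420, -0.2940, -0.8600)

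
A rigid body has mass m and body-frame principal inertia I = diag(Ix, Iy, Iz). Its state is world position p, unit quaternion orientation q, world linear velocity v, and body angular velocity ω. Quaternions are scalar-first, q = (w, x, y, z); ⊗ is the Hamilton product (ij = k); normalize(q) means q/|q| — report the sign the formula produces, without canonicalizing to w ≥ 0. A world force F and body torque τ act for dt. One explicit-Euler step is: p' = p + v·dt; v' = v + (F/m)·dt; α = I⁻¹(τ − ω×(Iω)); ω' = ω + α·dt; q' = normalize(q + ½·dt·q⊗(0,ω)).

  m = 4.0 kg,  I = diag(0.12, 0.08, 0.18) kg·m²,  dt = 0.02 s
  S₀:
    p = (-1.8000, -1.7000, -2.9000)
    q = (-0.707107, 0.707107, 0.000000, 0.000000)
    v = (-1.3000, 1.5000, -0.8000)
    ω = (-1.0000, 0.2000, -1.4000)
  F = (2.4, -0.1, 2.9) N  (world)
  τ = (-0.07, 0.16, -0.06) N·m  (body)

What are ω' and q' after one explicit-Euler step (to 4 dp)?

ω×(Iω) gyroscopic = (-0.0280, -0.0840, 0.0080)
(τ − ω×Iω)/I = (-0.3500, 3.0500, -0.3778)
new body rate ω' = (-1.0070, 0.2610, -1.4076)
2q̇ = q⊗(0,ω) = (0.7071070, 0.7071070, 0.8485284, 1.1313712)
updated quaternion q' = (-0.6999, 0.7141, 0.0085, 0.0113)

ω' = (-1.0070, 0.2610, -1.4076)
q' = (-0.6999, 0.7141, 0.0085, 0.0113)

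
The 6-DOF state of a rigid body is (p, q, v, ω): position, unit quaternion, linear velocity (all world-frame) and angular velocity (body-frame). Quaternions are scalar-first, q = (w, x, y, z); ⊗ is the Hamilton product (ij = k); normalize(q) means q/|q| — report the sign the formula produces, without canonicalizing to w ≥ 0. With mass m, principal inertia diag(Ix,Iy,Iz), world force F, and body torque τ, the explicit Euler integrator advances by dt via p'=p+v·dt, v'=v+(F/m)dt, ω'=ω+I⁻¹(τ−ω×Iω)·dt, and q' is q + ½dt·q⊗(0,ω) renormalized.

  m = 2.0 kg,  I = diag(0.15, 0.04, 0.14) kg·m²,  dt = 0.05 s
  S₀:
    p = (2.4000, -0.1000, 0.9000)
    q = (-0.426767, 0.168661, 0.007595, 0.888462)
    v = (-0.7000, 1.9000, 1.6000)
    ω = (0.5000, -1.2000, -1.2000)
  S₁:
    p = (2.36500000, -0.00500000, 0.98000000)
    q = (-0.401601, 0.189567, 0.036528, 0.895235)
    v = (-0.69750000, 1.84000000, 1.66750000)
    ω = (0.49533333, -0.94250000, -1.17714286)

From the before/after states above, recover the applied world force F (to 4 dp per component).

v₁ − v₀ = (0.00250000, -0.06000000, 0.06750000)
F = m·Δv/dt = (0.1000, -2.4000, 2.7000)

F = (0.1000, -2.4000, 2.7000)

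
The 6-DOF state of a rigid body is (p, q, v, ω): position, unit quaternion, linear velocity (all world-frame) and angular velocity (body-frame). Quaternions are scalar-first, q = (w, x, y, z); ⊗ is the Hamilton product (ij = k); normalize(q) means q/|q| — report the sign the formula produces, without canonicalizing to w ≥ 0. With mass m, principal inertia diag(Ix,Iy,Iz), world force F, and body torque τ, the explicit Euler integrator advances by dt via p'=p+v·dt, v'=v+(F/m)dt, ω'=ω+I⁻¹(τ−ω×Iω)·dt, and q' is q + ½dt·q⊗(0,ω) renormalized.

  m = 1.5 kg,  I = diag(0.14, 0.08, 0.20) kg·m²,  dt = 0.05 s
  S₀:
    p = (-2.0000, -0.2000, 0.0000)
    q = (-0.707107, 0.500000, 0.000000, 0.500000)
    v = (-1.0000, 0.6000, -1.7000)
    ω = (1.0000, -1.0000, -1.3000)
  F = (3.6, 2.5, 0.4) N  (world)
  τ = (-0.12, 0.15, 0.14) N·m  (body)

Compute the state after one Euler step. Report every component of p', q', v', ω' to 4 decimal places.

p + v·dt = (-2.0500, -0.1700, -0.0850)
v + (F/m)dt = (-0.8800, 0.6833, -1.6867)
precession coupling ω×(Iω) = (0.1560, 0.0780, 0.0600)
angular accel α = (-1.9714, 0.9000, 0.4000)
ω' = ω + α·dt = (0.9014, -0.9550, -1.2800)
Hamilton product q⊗(0,ω) = (0.1500000, -0.2071070, 1.8571070, 0.4192391)
q + ½dt·q⊗(0,ω), renormalized = (-0.7025, 0.4943, 0.0464, 0.5099)

p' = (-2.0500, -0.1700, -0.0850)
q' = (-0.7025, 0.4943, 0.0464, 0.5099)
v' = (-0.8800, 0.6833, -1.6867)
ω' = (0.9014, -0.9550, -1.2800)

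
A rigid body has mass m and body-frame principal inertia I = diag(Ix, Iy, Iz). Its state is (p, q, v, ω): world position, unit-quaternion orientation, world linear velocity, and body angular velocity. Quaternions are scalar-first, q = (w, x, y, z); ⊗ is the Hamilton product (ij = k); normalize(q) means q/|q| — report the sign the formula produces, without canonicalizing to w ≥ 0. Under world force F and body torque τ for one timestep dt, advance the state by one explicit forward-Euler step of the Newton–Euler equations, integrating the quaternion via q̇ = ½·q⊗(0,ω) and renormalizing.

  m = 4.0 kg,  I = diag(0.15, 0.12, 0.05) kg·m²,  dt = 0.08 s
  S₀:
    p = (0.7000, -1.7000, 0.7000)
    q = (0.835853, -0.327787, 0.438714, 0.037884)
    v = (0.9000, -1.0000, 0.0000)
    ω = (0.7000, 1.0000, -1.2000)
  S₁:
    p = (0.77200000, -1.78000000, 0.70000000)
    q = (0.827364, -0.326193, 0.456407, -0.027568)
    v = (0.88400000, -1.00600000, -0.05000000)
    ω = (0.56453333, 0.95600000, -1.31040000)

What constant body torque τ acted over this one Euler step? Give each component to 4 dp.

Δω = ω₁−ω₀ = (-0.13546667, -0.04400000, -0.11040000)
ω₀×(Iω₀) = (0.0840, -0.0840, -0.0210)
I·α + gyro = (-0.1700, -0.1500, -0.0900)

τ = (-0.1700, -0.1500, -0.0900)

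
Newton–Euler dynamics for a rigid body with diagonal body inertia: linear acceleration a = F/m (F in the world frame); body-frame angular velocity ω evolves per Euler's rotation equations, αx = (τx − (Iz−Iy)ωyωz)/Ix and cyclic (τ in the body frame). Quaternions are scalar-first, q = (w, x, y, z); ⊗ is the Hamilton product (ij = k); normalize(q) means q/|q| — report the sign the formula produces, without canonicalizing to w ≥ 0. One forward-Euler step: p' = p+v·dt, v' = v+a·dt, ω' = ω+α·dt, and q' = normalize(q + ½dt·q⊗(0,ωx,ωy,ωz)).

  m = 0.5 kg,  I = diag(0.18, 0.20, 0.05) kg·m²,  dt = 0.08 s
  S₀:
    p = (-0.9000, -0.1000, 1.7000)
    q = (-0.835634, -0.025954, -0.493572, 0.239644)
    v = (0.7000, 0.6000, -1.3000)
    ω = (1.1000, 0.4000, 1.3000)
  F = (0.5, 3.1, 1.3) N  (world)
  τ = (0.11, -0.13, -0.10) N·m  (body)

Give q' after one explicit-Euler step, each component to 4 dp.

q' = (-0.8370, -0.0920, -0.4938, 0.2170)

Hamilton product q⊗(0,ω) = (-0.0855590, -1.6566986, -0.0369050, -0.5537766)
q' = normalize(q + ½dt·q⊗(0,ω)) = (-0.8370, -0.0920, -0.4938, 0.2170)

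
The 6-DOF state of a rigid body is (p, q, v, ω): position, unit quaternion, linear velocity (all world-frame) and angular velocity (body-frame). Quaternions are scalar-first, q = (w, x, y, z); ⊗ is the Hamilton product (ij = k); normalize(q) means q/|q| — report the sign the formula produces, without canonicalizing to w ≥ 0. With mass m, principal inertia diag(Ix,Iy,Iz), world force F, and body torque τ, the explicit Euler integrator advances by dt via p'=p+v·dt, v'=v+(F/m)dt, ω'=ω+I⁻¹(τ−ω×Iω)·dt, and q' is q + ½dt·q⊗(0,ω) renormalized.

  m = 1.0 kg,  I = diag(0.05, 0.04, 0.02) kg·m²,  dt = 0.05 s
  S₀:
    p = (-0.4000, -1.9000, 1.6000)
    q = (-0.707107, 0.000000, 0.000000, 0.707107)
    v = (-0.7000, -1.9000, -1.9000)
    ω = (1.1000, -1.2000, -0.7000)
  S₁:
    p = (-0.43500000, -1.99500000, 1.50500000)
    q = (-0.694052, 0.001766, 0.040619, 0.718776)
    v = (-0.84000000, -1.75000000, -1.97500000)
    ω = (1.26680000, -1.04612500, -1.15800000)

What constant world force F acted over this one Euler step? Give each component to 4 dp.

v₁ − v₀ = (-0.14000000, 0.15000000, -0.07500000)
m·(v₁−v₀)/dt = (-2.8000, 3.0000, -1.5000)

F = (-2.8000, 3.0000, -1.5000)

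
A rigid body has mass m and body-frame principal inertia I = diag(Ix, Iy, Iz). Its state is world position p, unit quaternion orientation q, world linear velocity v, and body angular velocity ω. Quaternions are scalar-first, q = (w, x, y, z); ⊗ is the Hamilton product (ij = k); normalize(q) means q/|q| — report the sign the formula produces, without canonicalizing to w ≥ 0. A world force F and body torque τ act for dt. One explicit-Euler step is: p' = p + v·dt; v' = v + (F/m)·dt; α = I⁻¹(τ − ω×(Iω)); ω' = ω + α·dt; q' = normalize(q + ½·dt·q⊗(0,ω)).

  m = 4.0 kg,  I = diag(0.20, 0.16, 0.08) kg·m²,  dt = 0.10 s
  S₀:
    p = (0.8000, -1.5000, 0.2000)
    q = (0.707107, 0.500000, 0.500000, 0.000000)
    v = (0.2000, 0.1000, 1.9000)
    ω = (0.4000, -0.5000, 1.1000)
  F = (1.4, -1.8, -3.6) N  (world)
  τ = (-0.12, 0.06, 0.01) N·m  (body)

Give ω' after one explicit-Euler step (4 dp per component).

gyro term ω×Iω = (0.0440, 0.0528, 0.0080)
(τ − ω×Iω)/I = (-0.8200, 0.0450, 0.0250)
ω + α·dt = (0.3180, -0.4955, 1.1025)

ω' = (0.3180, -0.4955, 1.1025)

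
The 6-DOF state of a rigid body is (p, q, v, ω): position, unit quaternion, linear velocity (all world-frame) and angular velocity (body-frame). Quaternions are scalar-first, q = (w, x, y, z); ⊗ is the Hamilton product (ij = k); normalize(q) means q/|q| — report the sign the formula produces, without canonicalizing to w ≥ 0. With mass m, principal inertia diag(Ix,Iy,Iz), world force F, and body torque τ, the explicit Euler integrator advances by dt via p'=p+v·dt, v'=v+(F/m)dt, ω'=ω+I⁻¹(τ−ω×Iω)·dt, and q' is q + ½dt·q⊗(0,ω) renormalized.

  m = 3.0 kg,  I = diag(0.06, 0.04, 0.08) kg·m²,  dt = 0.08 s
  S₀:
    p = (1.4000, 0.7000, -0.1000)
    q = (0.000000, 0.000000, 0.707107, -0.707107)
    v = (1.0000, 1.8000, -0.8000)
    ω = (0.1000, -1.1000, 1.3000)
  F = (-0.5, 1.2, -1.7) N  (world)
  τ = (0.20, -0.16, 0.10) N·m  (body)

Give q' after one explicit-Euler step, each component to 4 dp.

q⊗(0,ω) = (1.6970568, 0.1414214, -0.0707107, -0.0707107)
updated quaternion q' = (0.0677, 0.0056, 0.7026, -0.7083)

q' = (0.0677, 0.0056, 0.7026, -0.7083)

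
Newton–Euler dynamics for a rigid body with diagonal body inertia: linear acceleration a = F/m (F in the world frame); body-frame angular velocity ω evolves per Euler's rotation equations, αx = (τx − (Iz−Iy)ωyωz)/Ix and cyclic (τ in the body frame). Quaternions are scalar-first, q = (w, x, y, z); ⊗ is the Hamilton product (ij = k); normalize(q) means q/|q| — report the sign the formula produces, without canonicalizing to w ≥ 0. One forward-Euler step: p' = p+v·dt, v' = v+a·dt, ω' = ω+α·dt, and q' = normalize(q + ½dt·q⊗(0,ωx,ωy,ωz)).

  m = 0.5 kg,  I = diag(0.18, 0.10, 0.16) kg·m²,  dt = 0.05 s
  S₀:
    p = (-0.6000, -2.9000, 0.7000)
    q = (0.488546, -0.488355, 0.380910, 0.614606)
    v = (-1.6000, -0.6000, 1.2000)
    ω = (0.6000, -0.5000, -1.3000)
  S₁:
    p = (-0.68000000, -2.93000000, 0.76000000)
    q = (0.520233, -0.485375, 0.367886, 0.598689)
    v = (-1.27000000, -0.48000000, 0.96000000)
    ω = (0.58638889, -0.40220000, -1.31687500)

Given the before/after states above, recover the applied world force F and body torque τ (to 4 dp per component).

ω₁ − ω₀ = (-0.01361111, 0.09780000, -0.01687500)
precession coupling = (0.0390, -0.0156, 0.0240)
applied torque τ = (-0.0100, 0.1800, -0.0300)
velocity change Δv = (0.33000000, 0.12000000, -0.24000000)
m·(v₁−v₀)/dt = (3.3000, 1.2000, -2.4000)

F = (3.3000, 1.2000, -2.4000)
τ = (-0.0100, 0.1800, -0.0300)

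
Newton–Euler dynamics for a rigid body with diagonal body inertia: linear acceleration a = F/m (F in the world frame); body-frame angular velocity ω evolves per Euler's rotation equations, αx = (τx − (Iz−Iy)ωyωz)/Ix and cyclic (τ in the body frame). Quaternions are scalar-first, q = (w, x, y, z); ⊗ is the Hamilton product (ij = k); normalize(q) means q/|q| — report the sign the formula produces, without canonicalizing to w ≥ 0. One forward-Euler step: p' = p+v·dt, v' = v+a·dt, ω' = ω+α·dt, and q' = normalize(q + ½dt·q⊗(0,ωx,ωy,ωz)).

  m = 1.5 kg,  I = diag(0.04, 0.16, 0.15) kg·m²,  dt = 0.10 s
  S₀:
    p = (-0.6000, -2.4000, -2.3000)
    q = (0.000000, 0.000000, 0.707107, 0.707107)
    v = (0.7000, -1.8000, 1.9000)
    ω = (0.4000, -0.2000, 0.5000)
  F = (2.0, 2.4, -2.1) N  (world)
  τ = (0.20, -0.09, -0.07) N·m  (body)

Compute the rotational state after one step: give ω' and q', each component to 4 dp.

ω' = (0.8975, -0.2425, 0.4597)
q' = (-0.0106, 0.0247, 0.7208, 0.6926)

ω×(Iω) gyroscopic = (0.0010, -0.0220, -0.0096)
angular accel α = (4.9750, -0.4250, -0.4027)
ω' = ω + α·dt = (0.8975, -0.2425, 0.4597)
Hamilton product q⊗(0,ω) = (-0.2121321, 0.4949749, 0.2828428, -0.2828428)
updated quaternion q' = (-0.0106, 0.0247, 0.7208, 0.6926)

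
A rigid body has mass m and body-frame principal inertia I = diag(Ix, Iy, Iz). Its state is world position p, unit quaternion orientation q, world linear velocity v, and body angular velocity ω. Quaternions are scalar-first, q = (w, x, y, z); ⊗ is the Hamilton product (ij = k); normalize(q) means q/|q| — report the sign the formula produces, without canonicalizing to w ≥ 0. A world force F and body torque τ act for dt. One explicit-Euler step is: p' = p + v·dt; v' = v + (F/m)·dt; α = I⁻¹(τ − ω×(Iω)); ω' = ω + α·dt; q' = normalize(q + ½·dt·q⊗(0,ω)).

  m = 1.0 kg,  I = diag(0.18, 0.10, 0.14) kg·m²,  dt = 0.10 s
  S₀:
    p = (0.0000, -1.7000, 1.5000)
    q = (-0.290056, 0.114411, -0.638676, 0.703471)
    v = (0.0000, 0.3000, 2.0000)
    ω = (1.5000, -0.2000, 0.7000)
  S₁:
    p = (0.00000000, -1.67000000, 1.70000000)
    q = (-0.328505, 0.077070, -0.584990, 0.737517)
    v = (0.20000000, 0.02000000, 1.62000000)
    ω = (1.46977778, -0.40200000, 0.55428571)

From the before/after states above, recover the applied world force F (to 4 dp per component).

v₁ − v₀ = (0.20000000, -0.28000000, -0.38000000)
F = m·Δv/dt = (2.0000, -2.8000, -3.8000)

F = (2.0000, -2.8000, -3.8000)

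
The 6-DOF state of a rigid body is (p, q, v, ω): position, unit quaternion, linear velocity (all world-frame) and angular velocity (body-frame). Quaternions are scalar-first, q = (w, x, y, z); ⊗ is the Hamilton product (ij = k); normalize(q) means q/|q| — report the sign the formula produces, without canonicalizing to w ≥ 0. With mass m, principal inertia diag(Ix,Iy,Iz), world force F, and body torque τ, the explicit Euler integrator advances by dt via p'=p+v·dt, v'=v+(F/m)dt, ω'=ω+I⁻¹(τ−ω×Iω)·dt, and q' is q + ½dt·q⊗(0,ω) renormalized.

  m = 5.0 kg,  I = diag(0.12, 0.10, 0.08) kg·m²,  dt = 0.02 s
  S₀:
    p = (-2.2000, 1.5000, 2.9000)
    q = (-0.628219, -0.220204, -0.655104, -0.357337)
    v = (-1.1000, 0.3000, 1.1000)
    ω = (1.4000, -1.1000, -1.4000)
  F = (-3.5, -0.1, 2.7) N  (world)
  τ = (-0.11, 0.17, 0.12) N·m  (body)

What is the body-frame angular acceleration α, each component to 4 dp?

gyro term ω×Iω = (-0.0308, -0.0784, 0.0308)
α = I⁻¹(τ − ω×Iω) = (-0.6600, 2.4840, 1.1150)

α = (-0.6600, 2.4840, 1.1150)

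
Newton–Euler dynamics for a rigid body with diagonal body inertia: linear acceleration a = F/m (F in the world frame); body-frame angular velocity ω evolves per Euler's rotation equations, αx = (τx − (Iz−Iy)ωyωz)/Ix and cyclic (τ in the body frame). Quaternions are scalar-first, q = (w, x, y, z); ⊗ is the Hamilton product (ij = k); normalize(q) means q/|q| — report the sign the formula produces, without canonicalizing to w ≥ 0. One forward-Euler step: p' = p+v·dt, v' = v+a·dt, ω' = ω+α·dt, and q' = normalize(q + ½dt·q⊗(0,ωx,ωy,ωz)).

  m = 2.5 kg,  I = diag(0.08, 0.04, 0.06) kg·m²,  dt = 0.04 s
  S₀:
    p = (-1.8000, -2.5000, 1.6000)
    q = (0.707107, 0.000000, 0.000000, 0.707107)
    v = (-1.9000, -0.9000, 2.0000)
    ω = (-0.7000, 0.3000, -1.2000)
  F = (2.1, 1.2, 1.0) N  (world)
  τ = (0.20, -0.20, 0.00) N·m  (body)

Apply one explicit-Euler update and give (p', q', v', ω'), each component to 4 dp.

p + v·dt = (-1.8760, -2.5360, 1.6800)
new velocity v' = (-1.8664, -0.8808, 2.0160)
angular accel α = (2.5900, -5.4200, -0.1400)
ω' = ω + α·dt = (-0.5964, 0.0832, -1.2056)
2q̇ = q⊗(0,ω) = (0.8485284, -0.7071070, -0.2828428, -0.8485284)
updated quaternion q' = (0.7238, -0.0141, -0.0057, 0.6899)

p' = (-1.8760, -2.5360, 1.6800)
q' = (0.7238, -0.0141, -0.0057, 0.6899)
v' = (-1.8664, -0.8808, 2.0160)
ω' = (-0.5964, 0.0832, -1.2056)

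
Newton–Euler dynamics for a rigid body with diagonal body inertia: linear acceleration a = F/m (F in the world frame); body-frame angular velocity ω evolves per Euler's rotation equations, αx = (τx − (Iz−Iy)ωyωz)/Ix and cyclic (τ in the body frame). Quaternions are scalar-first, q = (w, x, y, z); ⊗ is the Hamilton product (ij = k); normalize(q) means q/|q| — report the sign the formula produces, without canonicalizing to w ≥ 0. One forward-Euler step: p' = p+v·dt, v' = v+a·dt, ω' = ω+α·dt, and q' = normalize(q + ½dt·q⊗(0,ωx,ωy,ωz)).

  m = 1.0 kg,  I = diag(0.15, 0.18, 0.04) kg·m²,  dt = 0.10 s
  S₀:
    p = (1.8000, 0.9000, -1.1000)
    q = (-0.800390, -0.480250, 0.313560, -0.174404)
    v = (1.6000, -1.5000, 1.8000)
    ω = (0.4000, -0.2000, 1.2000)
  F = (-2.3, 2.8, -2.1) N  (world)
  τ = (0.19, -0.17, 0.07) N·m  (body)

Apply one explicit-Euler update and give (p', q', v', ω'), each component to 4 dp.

p' = (1.9600, 0.7500, -0.9200)
q' = (-0.7756, -0.4782, 0.3462, -0.2234)
v' = (1.3700, -1.2200, 1.5900)
ω' = (0.5043, -0.3238, 1.3810)

a = F/m = (-2.3000, 2.8000, -2.1000)
new position p' = (1.9600, 0.7500, -0.9200)
v' = v + a·dt = (1.3700, -1.2200, 1.5900)
precession coupling ω×(Iω) = (0.0336, 0.0528, -0.0024)
angular accel α = (1.0427, -1.2378, 1.8100)
new body rate ω' = (0.5043, -0.3238, 1.3810)
q⊗(0,ω) = (0.4640968, 0.0212352, 0.6666164, -0.9898420)
q' = normalize(q + ½dt·q⊗(0,ω)) = (-0.7756, -0.4782, 0.3462, -0.2234)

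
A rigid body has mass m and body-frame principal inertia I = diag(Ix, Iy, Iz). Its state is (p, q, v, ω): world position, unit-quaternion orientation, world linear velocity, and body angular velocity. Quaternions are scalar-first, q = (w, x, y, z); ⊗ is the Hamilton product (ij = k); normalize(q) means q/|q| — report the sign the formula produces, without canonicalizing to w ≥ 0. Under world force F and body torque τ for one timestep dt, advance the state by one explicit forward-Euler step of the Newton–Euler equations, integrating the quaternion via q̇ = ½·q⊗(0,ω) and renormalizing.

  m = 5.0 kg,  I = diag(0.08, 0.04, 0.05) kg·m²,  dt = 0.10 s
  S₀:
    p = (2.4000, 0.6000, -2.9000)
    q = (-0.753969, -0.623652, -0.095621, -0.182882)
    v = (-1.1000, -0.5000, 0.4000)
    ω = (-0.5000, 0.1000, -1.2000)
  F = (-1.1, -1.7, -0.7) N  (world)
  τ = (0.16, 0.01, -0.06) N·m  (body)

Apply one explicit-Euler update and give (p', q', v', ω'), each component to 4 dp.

linear accel F/m = (-0.2200, -0.3400, -0.1400)
p' = p + v·dt = (2.2900, 0.5500, -2.8600)
v' = v + a·dt = (-1.1220, -0.5340, 0.3860)
precession coupling ω×(Iω) = (-0.0012, 0.0180, 0.0020)
angular accel α = (2.0150, -0.2000, -1.2400)
ω' = ω + α·dt = (-0.2985, 0.0800, -1.3240)
2q̇ = q⊗(0,ω) = (-0.5217223, 0.5100179, -0.7323383, 0.7945871)
q + ½dt·q⊗(0,ω), renormalized = (-0.7784, -0.5969, -0.1320, -0.1428)

p' = (2.2900, 0.5500, -2.8600)
q' = (-0.7784, -0.5969, -0.1320, -0.1428)
v' = (-1.1220, -0.5340, 0.3860)
ω' = (-0.2985, 0.0800, -1.3240)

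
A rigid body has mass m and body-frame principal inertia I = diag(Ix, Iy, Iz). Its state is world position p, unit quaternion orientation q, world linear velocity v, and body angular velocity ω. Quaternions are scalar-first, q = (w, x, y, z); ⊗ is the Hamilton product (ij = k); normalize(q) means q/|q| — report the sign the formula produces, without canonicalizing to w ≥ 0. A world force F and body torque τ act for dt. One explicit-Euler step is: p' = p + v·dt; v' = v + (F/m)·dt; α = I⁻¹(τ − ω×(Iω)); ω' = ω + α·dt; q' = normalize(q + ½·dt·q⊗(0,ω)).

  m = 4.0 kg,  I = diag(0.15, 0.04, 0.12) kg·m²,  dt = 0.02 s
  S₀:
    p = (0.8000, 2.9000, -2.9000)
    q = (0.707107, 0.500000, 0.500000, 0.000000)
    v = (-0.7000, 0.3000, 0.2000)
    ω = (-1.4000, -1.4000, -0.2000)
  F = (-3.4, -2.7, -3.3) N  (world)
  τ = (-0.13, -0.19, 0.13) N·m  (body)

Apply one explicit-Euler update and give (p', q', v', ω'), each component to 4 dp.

p' = (0.7860, 2.9060, -2.8960)
q' = (0.7210, 0.4890, 0.4910, -0.0014)
v' = (-0.7170, 0.2865, 0.1835)
ω' = (-1.4203, -1.4992, -0.1424)

new position p' = (0.7860, 2.9060, -2.8960)
new velocity v' = (-0.7170, 0.2865, 0.1835)
gyro term ω×Iω = (0.0224, 0.0084, -0.2156)
(τ − ω×Iω)/I = (-1.0160, -4.9600, 2.8800)
ω' = ω + α·dt = (-1.4203, -1.4992, -0.1424)
Hamilton product q⊗(0,ω) = (1.4000000, -1.0899498, -0.8899498, -0.1414214)
updated quaternion q' = (0.7210, 0.4890, 0.4910, -0.0014)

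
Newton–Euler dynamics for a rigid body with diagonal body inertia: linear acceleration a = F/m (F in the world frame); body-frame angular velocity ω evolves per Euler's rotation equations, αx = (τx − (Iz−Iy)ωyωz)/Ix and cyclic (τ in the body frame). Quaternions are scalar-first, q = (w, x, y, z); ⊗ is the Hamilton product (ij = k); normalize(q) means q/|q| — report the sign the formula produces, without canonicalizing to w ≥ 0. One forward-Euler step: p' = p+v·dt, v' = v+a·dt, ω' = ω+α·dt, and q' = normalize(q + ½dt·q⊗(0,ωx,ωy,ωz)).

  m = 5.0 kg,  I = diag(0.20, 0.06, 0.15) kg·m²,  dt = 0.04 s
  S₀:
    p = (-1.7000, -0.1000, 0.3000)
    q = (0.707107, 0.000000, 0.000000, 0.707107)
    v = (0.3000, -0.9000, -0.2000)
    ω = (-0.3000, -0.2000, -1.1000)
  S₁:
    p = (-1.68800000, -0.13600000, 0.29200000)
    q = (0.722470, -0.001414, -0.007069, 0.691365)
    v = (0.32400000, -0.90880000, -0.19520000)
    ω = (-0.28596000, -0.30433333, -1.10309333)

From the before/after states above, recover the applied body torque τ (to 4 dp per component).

rate change Δω = (0.01404000, -0.10433333, -0.00309333)
τ = I·(Δω/dt) + ω₀×(Iω₀) = (0.0900, -0.1400, -0.0200)

τ = (0.0900, -0.1400, -0.0200)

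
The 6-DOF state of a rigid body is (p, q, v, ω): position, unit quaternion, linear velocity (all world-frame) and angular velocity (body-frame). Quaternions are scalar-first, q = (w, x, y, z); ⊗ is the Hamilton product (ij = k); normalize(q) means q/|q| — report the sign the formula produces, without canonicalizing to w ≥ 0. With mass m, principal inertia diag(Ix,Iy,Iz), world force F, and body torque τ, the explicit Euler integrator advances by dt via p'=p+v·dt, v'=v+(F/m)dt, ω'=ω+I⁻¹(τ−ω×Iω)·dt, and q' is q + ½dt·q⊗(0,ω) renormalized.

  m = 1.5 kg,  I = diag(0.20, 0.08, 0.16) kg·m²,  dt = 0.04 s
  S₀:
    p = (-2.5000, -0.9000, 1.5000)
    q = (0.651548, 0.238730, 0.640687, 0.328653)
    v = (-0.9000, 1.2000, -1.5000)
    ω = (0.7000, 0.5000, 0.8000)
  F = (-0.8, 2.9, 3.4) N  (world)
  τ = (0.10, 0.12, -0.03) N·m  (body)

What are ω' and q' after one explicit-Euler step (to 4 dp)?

ω' = (0.7136, 0.5488, 0.8030)
q' = (0.6364, 0.2547, 0.6478, 0.3324)

gyro term ω×Iω = (0.0320, 0.0224, -0.0420)
(τ − ω×Iω)/I = (0.3400, 1.2200, 0.0750)
ω + α·dt = (0.7136, 0.5488, 0.8030)
Hamilton product q⊗(0,ω) = (-0.7503769, 0.8043067, 0.3648471, 0.1921225)
q + ½dt·q⊗(0,ω), renormalized = (0.6364, 0.2547, 0.6478, 0.3324)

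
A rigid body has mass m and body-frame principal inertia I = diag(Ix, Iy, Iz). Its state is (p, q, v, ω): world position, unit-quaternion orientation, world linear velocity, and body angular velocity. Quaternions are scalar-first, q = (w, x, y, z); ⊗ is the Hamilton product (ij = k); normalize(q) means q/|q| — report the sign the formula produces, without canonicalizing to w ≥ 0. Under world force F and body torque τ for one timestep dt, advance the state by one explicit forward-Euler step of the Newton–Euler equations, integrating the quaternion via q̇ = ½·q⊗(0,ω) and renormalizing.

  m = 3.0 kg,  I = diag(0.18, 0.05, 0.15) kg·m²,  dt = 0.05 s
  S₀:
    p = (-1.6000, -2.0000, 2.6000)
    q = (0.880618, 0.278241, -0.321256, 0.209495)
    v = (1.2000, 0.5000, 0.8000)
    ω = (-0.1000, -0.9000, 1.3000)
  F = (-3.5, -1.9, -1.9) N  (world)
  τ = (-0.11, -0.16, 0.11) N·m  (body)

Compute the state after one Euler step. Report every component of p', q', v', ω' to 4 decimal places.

linear accel F/m = (-1.1667, -0.6333, -0.6333)
new position p' = (-1.5400, -1.9750, 2.6400)
new velocity v' = (1.1417, 0.4683, 0.7683)
angular accel α = (0.0389, -3.1220, 0.8113)
ω' = ω + α·dt = (-0.0981, -1.0561, 1.3406)
Hamilton product q⊗(0,ω) = (-0.5336498, -0.3171491, -1.1752190, 0.8622609)
q' = normalize(q + ½dt·q⊗(0,ω)) = (0.8666, 0.2701, -0.3504, 0.2309)

p' = (-1.5400, -1.9750, 2.6400)
q' = (0.8666, 0.2701, -0.3504, 0.2309)
v' = (1.1417, 0.4683, 0.7683)
ω' = (-0.0981, -1.0561, 1.3406)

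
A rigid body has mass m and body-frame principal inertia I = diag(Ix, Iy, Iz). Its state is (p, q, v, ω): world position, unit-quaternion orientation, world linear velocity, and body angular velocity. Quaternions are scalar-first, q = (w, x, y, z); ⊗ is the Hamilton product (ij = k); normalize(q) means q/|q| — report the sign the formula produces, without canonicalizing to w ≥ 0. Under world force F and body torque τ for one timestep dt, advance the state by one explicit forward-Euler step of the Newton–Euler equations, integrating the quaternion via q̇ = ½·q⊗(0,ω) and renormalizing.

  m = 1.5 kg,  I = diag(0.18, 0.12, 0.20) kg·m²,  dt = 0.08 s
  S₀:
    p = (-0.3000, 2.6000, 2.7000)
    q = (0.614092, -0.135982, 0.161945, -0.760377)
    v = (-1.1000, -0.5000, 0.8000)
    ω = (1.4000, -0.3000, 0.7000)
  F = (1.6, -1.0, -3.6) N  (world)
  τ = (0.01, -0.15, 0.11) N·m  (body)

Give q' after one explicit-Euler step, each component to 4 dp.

q' = (0.6436, -0.1060, 0.1156, -0.7491)

q⊗(0,ω) = (0.7712222, 0.7449772, -1.1535680, 0.2439360)
q + ½dt·q⊗(0,ω), renormalized = (0.6436, -0.1060, 0.1156, -0.7491)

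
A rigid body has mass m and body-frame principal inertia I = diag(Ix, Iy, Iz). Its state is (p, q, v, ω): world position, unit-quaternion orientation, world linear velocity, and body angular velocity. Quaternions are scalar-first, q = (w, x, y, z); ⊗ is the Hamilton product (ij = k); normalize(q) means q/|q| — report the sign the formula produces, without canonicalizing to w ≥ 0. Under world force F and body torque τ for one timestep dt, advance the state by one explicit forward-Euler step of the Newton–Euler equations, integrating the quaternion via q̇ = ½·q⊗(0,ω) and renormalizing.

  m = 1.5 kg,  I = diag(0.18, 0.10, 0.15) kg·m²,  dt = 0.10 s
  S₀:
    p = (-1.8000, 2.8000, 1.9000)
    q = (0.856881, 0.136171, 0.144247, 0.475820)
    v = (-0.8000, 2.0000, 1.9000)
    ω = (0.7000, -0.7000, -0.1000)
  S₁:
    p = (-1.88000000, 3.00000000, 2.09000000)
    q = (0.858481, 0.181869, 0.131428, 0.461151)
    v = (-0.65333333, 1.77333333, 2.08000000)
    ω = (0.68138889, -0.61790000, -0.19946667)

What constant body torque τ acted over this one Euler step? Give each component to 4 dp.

τ = (-0.0300, 0.0800, -0.1100)

ω₁ − ω₀ = (-0.01861111, 0.08210000, -0.09946667)
gyro term ω₀×Iω₀ = (0.0035, -0.0021, 0.0392)
I·α + gyro = (-0.0300, 0.0800, -0.1100)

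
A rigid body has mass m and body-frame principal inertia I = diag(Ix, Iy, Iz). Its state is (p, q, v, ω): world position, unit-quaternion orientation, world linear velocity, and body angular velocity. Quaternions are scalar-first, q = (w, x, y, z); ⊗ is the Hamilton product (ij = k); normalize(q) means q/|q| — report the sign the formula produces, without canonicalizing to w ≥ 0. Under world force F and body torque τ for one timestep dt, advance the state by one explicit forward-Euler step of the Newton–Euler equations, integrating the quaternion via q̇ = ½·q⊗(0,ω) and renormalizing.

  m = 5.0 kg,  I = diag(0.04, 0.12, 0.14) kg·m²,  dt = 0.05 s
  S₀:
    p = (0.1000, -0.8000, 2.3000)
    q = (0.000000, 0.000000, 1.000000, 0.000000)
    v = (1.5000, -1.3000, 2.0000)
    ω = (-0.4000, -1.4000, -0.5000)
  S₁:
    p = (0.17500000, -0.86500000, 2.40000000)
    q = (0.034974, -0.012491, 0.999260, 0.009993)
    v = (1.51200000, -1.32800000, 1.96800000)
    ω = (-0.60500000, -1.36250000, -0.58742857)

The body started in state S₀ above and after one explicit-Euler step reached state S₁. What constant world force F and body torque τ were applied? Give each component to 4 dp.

F = (1.2000, -2.8000, -3.2000)
τ = (-0.1500, 0.0700, -0.2000)

Δω = ω₁−ω₀ = (-0.20500000, 0.03750000, -0.08742857)
I·α + gyro = (-0.1500, 0.0700, -0.2000)
velocity change Δv = (0.01200000, -0.02800000, -0.03200000)
F = m·Δv/dt = (1.2000, -2.8000, -3.2000)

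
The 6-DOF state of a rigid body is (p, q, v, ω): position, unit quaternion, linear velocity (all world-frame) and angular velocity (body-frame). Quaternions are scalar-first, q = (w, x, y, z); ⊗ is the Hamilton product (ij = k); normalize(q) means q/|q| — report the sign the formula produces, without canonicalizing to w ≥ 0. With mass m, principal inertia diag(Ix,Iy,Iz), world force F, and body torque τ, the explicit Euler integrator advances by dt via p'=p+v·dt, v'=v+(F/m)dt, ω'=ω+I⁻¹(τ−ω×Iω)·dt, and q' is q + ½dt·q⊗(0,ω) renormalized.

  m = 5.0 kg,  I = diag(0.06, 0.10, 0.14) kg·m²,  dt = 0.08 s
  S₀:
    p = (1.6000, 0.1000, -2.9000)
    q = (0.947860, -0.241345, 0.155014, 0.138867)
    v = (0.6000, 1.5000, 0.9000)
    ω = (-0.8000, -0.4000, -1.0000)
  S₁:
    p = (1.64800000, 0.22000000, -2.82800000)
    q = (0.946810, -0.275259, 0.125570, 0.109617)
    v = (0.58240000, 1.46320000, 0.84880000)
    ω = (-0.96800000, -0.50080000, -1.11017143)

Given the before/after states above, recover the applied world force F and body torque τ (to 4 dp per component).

F = (-1.1000, -2.3000, -3.2000)
τ = (-0.1100, -0.1900, -0.1800)

ω₁ − ω₀ = (-0.16800000, -0.10080000, -0.11017143)
gyro term ω₀×Iω₀ = (0.0160, -0.0640, 0.0128)
τ = I·(Δω/dt) + ω₀×(Iω₀) = (-0.1100, -0.1900, -0.1800)
v₁ − v₀ = (-0.01760000, -0.03680000, -0.05120000)
m·(v₁−v₀)/dt = (-1.1000, -2.3000, -3.2000)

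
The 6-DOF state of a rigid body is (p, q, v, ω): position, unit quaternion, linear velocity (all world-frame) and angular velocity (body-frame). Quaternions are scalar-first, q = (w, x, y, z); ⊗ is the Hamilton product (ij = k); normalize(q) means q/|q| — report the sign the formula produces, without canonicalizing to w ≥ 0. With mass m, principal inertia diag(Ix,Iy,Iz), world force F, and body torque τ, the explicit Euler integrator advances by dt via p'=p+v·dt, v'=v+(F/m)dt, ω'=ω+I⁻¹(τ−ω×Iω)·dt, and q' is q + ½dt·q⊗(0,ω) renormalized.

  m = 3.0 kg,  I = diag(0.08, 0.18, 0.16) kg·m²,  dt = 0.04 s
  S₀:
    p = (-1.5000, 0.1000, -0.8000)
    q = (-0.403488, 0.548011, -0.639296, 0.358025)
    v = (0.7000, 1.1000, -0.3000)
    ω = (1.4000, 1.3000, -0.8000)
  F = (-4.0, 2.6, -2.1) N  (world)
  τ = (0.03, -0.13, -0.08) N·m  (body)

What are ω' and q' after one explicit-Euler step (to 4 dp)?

ω' = (1.4046, 1.2512, -0.8655)
q' = (-0.3961, 0.5372, -0.6305, 0.3963)

precession coupling ω×(Iω) = (0.0208, 0.0896, 0.1820)
α = I⁻¹(τ − ω×Iω) = (0.1150, -1.2200, -1.6375)
ω + α·dt = (1.4046, 1.2512, -0.8655)
Hamilton product q⊗(0,ω) = (0.3502894, -0.5188789, 0.4151094, 1.9302191)
q + ½dt·q⊗(0,ω), renormalized = (-0.3961, 0.5372, -0.6305, 0.3963)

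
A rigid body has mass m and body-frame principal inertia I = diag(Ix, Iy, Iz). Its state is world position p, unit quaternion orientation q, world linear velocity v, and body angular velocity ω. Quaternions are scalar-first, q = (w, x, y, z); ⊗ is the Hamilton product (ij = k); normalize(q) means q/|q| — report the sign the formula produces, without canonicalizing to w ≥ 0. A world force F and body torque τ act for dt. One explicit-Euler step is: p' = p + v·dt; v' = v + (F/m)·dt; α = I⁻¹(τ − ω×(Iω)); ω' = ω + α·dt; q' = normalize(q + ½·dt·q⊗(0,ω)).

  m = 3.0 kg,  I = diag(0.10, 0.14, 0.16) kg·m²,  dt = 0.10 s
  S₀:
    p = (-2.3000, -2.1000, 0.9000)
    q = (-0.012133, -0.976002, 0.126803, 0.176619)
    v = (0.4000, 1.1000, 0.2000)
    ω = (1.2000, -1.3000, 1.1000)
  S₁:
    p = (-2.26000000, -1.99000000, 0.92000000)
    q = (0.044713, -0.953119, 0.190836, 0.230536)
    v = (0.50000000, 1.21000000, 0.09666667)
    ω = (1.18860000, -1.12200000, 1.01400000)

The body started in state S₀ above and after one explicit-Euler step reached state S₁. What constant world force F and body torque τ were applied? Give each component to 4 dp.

velocity change Δv = (0.10000000, 0.11000000, -0.10333333)
F = m·Δv/dt = (3.0000, 3.3000, -3.1000)
rate change Δω = (-0.01140000, 0.17800000, -0.08600000)
I·α + gyro = (-0.0400, 0.1700, -0.2000)

F = (3.0000, 3.3000, -3.1000)
τ = (-0.0400, 0.1700, -0.2000)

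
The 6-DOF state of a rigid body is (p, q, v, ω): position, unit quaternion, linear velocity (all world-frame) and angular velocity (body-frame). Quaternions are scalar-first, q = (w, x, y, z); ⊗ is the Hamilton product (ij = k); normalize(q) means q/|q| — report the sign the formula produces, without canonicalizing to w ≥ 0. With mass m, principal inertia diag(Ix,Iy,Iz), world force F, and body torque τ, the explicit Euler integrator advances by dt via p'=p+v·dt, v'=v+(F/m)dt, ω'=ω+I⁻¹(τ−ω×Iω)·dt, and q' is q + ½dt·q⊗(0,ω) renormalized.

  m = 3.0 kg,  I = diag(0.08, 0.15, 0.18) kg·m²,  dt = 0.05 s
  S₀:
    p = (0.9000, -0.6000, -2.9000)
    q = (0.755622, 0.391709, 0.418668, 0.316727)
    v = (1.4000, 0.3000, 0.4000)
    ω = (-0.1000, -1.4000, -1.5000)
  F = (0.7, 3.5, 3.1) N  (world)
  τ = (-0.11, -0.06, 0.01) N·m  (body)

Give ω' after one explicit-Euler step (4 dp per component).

ω' = (-0.2081, -1.4150, -1.4999)

angular accel α = (-2.1625, -0.3000, 0.0011)
new body rate ω' = (-0.2081, -1.4150, -1.4999)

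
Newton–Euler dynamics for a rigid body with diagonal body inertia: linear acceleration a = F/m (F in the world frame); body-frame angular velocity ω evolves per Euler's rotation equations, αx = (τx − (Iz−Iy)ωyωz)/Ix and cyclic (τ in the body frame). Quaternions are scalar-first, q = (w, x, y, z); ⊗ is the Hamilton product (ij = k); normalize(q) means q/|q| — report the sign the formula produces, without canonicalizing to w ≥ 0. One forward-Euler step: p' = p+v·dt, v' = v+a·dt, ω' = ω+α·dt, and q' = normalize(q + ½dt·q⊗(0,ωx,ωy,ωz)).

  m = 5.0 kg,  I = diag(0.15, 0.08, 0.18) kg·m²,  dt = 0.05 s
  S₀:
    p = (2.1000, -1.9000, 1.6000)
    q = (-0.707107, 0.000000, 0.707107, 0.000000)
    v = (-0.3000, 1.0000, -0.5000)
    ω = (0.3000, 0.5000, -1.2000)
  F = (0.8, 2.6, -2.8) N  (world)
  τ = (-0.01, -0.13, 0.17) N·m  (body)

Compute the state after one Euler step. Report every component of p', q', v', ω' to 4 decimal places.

p' = (2.0850, -1.8500, 1.5750)
q' = (-0.7155, -0.0265, 0.6979, 0.0159)
v' = (-0.2920, 1.0260, -0.5280)
ω' = (0.3167, 0.4120, -1.1499)

p' = p + v·dt = (2.0850, -1.8500, 1.5750)
new velocity v' = (-0.2920, 1.0260, -0.5280)
precession coupling ω×(Iω) = (-0.0600, 0.0108, -0.0105)
(τ − ω×Iω)/I = (0.3333, -1.7600, 1.0028)
ω' = ω + α·dt = (0.3167, 0.4120, -1.1499)
q⊗(0,ω) = (-0.3535535, -1.0606605, -0.3535535, 0.6363963)
q + ½dt·q⊗(0,ω), renormalized = (-0.7155, -0.0265, 0.6979, 0.0159)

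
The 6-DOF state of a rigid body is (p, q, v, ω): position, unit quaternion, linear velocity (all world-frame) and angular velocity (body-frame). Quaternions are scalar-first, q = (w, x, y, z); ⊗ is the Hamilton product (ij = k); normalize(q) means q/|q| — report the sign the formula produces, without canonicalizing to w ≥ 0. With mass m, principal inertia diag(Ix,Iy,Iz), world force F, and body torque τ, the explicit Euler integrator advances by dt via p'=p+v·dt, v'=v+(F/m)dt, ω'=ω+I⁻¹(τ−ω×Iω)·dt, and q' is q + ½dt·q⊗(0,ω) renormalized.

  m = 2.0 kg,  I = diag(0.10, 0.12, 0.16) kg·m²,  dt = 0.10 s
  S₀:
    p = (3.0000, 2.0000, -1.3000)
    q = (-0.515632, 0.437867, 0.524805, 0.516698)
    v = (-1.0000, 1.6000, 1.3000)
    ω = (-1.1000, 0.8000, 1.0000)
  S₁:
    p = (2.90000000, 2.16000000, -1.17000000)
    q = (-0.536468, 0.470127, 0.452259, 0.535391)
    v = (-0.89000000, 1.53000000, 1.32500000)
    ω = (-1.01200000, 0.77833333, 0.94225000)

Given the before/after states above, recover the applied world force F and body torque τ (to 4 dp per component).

F = (2.2000, -1.4000, 0.5000)
τ = (0.1200, 0.0400, -0.1100)

Δv = v₁−v₀ = (0.11000000, -0.07000000, 0.02500000)
applied force F = (2.2000, -1.4000, 0.5000)
Δω = ω₁−ω₀ = (0.08800000, -0.02166667, -0.05775000)
I·α + gyro = (0.1200, 0.0400, -0.1100)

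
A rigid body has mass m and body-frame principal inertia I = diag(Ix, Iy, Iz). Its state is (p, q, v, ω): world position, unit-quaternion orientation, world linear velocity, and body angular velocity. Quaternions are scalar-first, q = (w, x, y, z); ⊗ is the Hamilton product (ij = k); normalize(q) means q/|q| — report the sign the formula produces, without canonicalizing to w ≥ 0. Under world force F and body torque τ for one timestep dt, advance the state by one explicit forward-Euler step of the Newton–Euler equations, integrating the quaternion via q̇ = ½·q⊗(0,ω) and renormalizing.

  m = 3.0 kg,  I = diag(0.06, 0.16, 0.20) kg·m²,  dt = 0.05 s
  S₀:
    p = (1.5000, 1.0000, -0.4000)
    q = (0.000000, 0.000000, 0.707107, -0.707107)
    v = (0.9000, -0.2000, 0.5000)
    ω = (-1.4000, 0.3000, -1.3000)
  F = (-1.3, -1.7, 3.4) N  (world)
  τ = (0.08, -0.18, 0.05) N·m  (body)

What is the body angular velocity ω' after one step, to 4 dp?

ω' = (-1.3203, 0.3234, -1.2770)

ω×(Iω) gyroscopic = (-0.0156, -0.2548, -0.0420)
angular accel α = (1.5933, 0.4675, 0.4600)
ω + α·dt = (-1.3203, 0.3234, -1.2770)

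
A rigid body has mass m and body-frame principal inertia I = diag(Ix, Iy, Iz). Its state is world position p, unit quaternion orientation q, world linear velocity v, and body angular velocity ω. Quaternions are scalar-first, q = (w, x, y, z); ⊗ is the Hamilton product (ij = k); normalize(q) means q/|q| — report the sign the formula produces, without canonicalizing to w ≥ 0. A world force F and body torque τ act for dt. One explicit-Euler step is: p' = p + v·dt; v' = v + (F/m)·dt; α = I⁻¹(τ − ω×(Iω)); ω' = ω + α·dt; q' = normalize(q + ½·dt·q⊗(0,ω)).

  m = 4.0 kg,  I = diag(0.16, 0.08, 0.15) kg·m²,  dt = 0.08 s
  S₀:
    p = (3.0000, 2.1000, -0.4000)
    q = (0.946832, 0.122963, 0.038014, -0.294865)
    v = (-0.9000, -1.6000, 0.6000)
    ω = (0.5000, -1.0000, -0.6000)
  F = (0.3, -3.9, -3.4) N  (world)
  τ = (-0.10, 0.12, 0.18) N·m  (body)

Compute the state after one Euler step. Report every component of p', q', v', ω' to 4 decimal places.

ω×(Iω) gyroscopic = (0.0420, -0.0030, 0.0400)
angular accel α = (-0.8875, 1.5375, 0.9333)
new body rate ω' = (0.4290, -0.8770, -0.5253)
q⊗(0,ω) = (-0.2003865, 0.1557426, -1.0204867, -0.7100692)
updated quaternion q' = (0.9376, 0.1290, -0.0028, -0.3229)
a = (0.0750, -0.9750, -0.8500)
p' = p + v·dt = (2.9280, 1.9720, -0.3520)
new velocity v' = (-0.8940, -1.6780, 0.5320)

p' = (2.9280, 1.9720, -0.3520)
q' = (0.9376, 0.1290, -0.0028, -0.3229)
v' = (-0.8940, -1.6780, 0.5320)
ω' = (0.4290, -0.8770, -0.5253)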